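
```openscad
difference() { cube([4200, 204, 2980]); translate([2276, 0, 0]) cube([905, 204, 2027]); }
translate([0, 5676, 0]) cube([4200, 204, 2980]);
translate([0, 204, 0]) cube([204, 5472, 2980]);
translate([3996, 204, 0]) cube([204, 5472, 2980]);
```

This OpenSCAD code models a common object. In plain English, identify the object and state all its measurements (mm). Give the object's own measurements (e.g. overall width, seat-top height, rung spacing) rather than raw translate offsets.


A single room: four walls, each 2980 mm tall and 204 mm thick, enclosing an outside footprint 4200×5880 mm (x × y), no floor or roof. The front and back walls (−y and +y sides) run the full x-width; the side walls fit between their inner faces. A door opening 905 mm wide and 2027 mm tall is cut through the front wall from the floor up, its −x edge 2276 mm from the wall's −x end.


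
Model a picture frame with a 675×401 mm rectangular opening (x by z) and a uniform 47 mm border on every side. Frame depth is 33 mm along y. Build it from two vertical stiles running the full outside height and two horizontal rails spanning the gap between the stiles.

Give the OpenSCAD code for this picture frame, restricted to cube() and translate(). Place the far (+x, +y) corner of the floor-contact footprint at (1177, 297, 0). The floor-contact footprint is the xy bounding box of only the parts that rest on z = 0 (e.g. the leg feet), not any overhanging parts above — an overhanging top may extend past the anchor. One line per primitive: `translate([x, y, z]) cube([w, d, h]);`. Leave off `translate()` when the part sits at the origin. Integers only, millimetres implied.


translate([408, 264, 0]) cube([47, 33, 495]);
translate([1130, 264, 0]) cube([47, 33, 495]);
translate([455, 264, 0]) cube([675, 33, 47]);
translate([455, 264, 448]) cube([675, 33, 47]);


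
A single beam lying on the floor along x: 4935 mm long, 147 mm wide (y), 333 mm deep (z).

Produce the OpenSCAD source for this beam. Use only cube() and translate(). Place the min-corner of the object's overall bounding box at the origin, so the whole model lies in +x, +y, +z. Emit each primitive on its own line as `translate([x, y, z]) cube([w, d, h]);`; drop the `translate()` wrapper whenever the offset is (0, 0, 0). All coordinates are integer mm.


cube([4935, 147, 333]);


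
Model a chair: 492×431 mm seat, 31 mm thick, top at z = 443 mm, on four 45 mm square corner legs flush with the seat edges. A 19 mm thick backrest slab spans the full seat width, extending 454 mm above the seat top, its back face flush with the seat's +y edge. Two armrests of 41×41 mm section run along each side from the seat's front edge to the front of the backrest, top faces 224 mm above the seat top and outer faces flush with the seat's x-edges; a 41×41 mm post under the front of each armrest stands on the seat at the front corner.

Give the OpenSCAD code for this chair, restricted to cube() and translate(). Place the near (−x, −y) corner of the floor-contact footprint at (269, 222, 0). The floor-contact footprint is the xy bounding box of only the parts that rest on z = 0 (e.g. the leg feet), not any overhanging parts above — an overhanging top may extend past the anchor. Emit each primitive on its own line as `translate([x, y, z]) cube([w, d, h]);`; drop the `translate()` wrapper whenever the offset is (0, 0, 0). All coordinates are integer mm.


translate([269, 222, 412]) cube([492, 431, 31]);
translate([269, 222, 0]) cube([45, 45, 412]);
translate([716, 222, 0]) cube([45, 45, 412]);
translate([269, 608, 0]) cube([45, 45, 412]);
translate([716, 608, 0]) cube([45, 45, 412]);
translate([269, 634, 443]) cube([492, 19, 454]);
translate([269, 222, 626]) cube([41, 412, 41]);
translate([720, 222, 626]) cube([41, 412, 41]);
translate([269, 222, 443]) cube([41, 41, 183]);
translate([720, 222, 443]) cube([41, 41, 183]);


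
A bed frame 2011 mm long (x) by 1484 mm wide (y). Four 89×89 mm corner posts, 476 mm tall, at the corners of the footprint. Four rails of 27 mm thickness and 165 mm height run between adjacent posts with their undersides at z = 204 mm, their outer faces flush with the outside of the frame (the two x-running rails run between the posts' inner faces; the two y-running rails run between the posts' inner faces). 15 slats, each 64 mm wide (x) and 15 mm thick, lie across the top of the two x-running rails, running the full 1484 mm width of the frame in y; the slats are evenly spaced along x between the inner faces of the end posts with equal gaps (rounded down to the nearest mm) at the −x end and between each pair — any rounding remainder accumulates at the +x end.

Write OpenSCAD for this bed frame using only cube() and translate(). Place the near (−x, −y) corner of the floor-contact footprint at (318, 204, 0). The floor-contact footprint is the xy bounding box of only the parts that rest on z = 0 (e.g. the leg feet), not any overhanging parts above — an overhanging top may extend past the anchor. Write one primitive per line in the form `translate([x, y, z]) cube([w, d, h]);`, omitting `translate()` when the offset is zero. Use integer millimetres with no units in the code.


translate([318, 204, 0]) cube([89, 89, 476]);
translate([318, 1599, 0]) cube([89, 89, 476]);
translate([2240, 204, 0]) cube([89, 89, 476]);
translate([2240, 1599, 0]) cube([89, 89, 476]);
translate([407, 204, 204]) cube([1833, 27, 165]);
translate([407, 1661, 204]) cube([1833, 27, 165]);
translate([318, 293, 204]) cube([27, 1306, 165]);
translate([2302, 293, 204]) cube([27, 1306, 165]);
translate([461, 204, 369]) cube([64, 1484, 15]);
translate([579, 204, 369]) cube([64, 1484, 15]);
translate([697, 204, 369]) cube([64, 1484, 15]);
translate([815, 204, 369]) cube([64, 1484, 15]);
translate([933, 204, 369]) cube([64, 1484, 15]);
translate([1051, 204, 369]) cube([64, 1484, 15]);
translate([1169, 204, 369]) cube([64, 1484, 15]);
translate([1287, 204, 369]) cube([64, 1484, 15]);
translate([1405, 204, 369]) cube([64, 1484, 15]);
translate([1523, 204, 369]) cube([64, 1484, 15]);
translate([1641, 204, 369]) cube([64, 1484, 15]);
translate([1759, 204, 369]) cube([64, 1484, 15]);
translate([1877, 204, 369]) cube([64, 1484, 15]);
translate([1995, 204, 369]) cube([64, 1484, 15]);
translate([2113, 204, 369]) cube([64, 1484, 15]);


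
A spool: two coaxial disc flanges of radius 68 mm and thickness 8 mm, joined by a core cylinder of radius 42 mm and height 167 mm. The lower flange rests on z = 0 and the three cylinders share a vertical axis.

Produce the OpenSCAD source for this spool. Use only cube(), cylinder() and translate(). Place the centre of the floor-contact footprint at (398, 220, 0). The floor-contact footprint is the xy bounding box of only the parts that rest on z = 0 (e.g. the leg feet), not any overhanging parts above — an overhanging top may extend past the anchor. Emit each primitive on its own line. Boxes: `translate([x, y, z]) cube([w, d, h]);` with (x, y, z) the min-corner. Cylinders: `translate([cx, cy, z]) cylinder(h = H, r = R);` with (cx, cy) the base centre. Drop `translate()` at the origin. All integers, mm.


translate([398, 220, 0]) cylinder(h = 8, r = 68);
translate([398, 220, 8]) cylinder(h = 167, r = 42);
translate([398, 220, 175]) cylinder(h = 8, r = 68);


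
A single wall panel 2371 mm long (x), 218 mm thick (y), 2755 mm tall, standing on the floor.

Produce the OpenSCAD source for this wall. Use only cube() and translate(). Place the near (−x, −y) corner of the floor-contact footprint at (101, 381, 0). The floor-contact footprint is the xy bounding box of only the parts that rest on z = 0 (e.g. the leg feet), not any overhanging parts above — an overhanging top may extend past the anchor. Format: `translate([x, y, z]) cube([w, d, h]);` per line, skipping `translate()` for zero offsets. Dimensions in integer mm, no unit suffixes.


translate([101, 381, 0]) cube([2371, 218, 2755]);


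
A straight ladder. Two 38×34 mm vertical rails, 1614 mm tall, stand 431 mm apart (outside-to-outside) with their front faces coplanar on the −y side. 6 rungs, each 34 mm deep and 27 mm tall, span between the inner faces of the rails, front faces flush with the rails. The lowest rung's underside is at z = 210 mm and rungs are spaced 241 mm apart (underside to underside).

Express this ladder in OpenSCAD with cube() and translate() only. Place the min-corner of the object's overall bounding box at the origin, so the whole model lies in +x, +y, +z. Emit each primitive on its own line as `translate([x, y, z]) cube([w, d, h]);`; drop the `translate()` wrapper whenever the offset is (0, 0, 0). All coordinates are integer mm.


cube([38, 34, 1614]);
translate([393, 0, 0]) cube([38, 34, 1614]);
translate([38, 0, 210]) cube([355, 34, 27]);
translate([38, 0, 451]) cube([355, 34, 27]);
translate([38, 0, 692]) cube([355, 34, 27]);
translate([38, 0, 933]) cube([355, 34, 27]);
translate([38, 0, 1174]) cube([355, 34, 27]);
translate([38, 0, 1415]) cube([355, 34, 27]);


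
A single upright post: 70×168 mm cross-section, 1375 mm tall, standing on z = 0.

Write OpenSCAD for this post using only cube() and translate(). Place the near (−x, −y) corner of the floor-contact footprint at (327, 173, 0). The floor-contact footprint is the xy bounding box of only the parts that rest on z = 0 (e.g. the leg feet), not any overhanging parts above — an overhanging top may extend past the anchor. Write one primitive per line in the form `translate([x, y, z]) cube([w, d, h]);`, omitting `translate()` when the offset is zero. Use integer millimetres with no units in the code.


translate([327, 173, 0]) cube([70, 168, 1375]);


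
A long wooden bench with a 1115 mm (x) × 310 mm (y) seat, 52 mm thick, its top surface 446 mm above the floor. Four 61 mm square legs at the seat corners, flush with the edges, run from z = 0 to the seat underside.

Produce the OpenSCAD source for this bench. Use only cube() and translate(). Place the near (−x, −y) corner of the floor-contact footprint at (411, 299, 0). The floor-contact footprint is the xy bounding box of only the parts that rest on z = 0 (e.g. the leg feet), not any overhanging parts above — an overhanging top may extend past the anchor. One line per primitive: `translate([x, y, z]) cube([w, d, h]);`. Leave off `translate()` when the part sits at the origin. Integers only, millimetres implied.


translate([411, 299, 394]) cube([1115, 310, 52]);
translate([411, 299, 0]) cube([61, 61, 394]);
translate([411, 548, 0]) cube([61, 61, 394]);
translate([1465, 299, 0]) cube([61, 61, 394]);
translate([1465, 548, 0]) cube([61, 61, 394]);


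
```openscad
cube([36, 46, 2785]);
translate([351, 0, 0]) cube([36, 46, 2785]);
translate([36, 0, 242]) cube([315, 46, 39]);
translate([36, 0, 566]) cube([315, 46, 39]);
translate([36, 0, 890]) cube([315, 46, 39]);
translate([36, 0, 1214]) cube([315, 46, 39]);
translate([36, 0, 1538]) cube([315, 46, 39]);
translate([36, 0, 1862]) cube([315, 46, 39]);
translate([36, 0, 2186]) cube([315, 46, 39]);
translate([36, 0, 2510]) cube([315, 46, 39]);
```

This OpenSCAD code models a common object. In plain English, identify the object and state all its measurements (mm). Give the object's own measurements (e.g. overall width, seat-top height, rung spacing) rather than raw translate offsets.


A straight ladder. Two 36×46 mm vertical rails, 2785 mm tall, stand 387 mm apart (outside-to-outside) with their front faces coplanar on the −y side. 8 rungs, each 46 mm deep and 39 mm tall, span between the inner faces of the rails, front faces flush with the rails. The lowest rung's underside is at z = 242 mm and rungs are spaced 324 mm apart (underside to underside).


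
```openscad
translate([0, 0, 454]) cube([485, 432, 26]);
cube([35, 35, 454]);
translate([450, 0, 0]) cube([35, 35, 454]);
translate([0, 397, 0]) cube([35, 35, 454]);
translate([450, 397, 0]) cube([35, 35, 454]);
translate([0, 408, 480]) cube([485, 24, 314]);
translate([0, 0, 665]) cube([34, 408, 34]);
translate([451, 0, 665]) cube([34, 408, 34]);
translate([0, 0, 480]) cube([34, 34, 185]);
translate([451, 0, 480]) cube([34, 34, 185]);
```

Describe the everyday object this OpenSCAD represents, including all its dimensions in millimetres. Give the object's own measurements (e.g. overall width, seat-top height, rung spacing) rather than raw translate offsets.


A chair. The seat is a 485×432×26 mm slab with its top at z = 480 mm, on four 35×35 mm corner legs (flush with the seat edges, standing on z = 0). A flat backrest 24 mm thick, 314 mm tall, spans the full seat width and rises from the seat top along its +y edge, rear face flush with the rear of the seat. Two armrests of 34×34 mm section run along each side from the seat's front edge to the front of the backrest, top faces 219 mm above the seat top and outer faces flush with the seat's x-edges; a 34×34 mm post under the front of each armrest stands on the seat at the front corner.


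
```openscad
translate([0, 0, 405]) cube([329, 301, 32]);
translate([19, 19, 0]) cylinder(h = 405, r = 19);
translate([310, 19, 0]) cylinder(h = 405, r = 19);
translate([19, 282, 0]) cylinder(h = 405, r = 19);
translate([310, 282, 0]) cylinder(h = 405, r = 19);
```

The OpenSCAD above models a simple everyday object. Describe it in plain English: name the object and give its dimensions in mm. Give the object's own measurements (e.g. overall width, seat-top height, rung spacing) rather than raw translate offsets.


A four-legged stool. The seat is a 329×301×32 mm slab whose top surface is at z = 437 mm; four round legs, each 38 mm in diameter, run from the floor (z = 0) to the underside of the seat, each leg's axis is inset half a diameter from the nearest pair of seat edges (so the leg's bounding box is flush with the corner).


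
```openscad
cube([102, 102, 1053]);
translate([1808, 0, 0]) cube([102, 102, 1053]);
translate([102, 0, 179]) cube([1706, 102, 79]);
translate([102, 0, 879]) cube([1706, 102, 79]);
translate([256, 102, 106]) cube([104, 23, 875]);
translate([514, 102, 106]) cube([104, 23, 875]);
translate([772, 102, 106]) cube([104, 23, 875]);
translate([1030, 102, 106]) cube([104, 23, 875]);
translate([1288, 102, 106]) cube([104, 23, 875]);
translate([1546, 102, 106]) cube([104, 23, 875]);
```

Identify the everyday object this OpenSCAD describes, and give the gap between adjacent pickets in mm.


A fence section. The picket gap is 154 mm.

Two posts, two rails, 6 pickets — a fence section. Span 1706 mm holds 6 pickets of 104 mm with 7 equal gaps: ⌊(1706 − 6·104) / 7⌋ = 154 mm.


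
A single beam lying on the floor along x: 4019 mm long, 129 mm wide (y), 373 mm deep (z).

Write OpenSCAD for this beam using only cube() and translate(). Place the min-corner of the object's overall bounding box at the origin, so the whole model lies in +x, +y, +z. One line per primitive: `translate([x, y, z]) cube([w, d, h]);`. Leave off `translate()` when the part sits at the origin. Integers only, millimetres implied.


cube([4019, 129, 373]);


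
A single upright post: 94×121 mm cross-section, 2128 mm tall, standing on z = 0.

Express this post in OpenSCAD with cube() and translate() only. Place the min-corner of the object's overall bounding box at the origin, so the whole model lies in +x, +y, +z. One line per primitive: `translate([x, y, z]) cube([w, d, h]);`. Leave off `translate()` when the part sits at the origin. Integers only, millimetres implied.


cube([94, 121, 2128]);


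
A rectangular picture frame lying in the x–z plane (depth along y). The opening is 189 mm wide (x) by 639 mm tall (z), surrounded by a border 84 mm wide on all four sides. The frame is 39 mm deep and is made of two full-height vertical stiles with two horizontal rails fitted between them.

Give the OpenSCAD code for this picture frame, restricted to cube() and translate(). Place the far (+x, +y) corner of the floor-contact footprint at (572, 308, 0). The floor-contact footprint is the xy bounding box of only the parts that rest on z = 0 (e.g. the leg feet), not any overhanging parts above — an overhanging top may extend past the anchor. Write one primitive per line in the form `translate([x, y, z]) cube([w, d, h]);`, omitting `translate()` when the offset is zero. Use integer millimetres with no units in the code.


translate([215, 269, 0]) cube([84, 39, 807]);
translate([488, 269, 0]) cube([84, 39, 807]);
translate([299, 269, 0]) cube([189, 39, 84]);
translate([299, 269, 723]) cube([189, 39, 84]);


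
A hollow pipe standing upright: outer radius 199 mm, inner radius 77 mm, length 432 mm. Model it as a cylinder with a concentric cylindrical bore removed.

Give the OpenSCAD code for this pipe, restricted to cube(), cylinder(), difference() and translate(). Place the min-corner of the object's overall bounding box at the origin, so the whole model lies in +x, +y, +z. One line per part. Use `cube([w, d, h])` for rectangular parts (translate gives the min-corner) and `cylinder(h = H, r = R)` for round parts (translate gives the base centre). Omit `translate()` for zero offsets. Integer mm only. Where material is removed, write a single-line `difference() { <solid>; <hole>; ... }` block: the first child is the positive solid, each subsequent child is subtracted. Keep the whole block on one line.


difference() { translate([199, 199, 0]) cylinder(h = 432, r = 199); translate([199, 199, 0]) cylinder(h = 432, r = 77); }


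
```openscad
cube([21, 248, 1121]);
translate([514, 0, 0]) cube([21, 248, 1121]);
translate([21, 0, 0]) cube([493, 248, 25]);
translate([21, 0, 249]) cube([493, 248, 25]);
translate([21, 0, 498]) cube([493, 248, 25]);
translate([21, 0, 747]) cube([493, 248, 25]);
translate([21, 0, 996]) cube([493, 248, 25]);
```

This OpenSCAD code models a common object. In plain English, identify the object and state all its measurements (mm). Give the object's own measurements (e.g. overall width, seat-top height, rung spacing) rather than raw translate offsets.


An open bookshelf. Two side panels, each 21 mm thick, 248 mm deep and 1121 mm tall, stand 535 mm apart (outside-to-outside). Between them sit 5 shelves, each 25 mm thick and 248 mm deep, spanning the full gap between the sides. The bottom shelf rests on the floor (its underside at z = 0) and the clear gap between one shelf's top and the next shelf's underside is 224 mm.


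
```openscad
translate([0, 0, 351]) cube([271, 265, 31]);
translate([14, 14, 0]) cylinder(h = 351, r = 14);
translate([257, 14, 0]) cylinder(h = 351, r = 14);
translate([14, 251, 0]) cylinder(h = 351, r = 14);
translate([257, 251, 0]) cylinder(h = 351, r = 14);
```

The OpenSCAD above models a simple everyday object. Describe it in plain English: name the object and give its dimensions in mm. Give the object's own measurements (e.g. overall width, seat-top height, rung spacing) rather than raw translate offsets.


A simple wooden stool: a rectangular seat 271 mm (x) by 265 mm (y), 31 mm thick, top face at z = 382 mm, on four round legs, each 28 mm in diameter. The legs rest on z = 0, each leg's axis is inset half a diameter from the nearest pair of seat edges (so the leg's bounding box is flush with the corner).


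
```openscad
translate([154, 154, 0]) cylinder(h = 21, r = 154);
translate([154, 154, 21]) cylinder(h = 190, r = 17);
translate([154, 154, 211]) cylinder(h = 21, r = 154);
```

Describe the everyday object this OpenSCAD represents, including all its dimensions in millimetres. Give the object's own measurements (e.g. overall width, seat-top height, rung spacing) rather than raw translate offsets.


A spool: two coaxial disc flanges of radius 154 mm and thickness 21 mm, joined by a core cylinder of radius 17 mm and height 190 mm. The lower flange rests on z = 0 and the three cylinders share a vertical axis.


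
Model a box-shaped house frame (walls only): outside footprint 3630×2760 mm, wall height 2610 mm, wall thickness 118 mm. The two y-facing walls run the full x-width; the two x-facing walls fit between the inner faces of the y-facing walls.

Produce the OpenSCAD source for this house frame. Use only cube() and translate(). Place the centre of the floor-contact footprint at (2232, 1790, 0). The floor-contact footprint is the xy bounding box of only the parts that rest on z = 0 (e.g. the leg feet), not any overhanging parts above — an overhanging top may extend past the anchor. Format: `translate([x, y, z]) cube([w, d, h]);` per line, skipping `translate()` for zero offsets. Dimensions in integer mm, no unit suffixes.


translate([417, 410, 0]) cube([3630, 118, 2610]);
translate([417, 3052, 0]) cube([3630, 118, 2610]);
translate([417, 528, 0]) cube([118, 2524, 2610]);
translate([3929, 528, 0]) cube([118, 2524, 2610]);


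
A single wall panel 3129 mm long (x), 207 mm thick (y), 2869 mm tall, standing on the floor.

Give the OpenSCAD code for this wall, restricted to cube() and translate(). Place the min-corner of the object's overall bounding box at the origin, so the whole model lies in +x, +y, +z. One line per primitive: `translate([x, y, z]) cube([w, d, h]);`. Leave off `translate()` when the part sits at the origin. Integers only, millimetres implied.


cube([3129, 207, 2869]);


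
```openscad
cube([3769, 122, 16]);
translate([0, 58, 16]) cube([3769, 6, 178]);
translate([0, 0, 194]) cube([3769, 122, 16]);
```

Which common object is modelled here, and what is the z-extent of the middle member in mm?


An I-beam. The web height is 178 mm.

Two wide flanges with a thin centred web — an I-beam. Overall 210 mm minus two 16 mm flanges gives a web of 210 − 2·16 = 178 mm.


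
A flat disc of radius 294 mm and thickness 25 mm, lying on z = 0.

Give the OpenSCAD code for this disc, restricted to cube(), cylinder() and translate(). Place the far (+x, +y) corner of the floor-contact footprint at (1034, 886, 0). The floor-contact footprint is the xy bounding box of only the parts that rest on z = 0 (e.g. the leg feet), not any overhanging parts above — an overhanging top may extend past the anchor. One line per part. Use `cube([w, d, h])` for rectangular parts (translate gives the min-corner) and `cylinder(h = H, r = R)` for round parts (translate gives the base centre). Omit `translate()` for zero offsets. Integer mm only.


translate([740, 592, 0]) cylinder(h = 25, r = 294);


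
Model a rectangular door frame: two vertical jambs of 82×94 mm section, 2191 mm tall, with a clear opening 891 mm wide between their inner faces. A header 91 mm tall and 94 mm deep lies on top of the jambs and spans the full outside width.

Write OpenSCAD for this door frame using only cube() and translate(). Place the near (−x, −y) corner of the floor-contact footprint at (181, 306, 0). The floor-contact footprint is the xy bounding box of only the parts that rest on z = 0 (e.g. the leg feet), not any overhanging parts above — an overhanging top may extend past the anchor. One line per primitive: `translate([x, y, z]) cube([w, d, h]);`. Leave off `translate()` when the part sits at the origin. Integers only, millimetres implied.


translate([181, 306, 0]) cube([82, 94, 2191]);
translate([1154, 306, 0]) cube([82, 94, 2191]);
translate([181, 306, 2191]) cube([1055, 94, 91]);


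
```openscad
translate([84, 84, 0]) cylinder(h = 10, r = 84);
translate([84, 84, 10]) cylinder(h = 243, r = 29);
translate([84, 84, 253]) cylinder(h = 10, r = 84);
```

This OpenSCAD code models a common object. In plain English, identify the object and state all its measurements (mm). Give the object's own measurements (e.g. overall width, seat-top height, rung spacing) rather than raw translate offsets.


A spool: two coaxial disc flanges of radius 84 mm and thickness 10 mm, joined by a core cylinder of radius 29 mm and height 243 mm. The lower flange rests on z = 0 and the three cylinders share a vertical axis.


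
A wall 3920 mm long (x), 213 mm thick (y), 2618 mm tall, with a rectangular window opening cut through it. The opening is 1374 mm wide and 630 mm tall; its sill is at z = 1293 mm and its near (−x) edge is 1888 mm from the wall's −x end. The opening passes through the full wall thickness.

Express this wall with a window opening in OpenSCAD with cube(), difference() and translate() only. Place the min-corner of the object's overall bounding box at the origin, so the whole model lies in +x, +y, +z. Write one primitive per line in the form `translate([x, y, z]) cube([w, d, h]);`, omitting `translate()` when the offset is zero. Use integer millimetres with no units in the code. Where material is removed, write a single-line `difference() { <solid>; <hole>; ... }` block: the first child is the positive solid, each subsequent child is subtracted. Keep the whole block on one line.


difference() { cube([3920, 213, 2618]); translate([1888, 0, 1293]) cube([1374, 213, 630]); }


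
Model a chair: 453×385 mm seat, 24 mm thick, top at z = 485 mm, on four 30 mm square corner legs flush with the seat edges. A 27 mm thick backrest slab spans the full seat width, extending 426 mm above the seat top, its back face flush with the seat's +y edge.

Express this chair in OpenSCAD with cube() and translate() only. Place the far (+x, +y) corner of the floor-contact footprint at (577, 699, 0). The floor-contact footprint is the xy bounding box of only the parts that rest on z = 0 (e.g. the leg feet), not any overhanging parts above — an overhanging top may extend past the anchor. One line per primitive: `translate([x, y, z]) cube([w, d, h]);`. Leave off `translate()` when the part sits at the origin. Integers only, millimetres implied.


translate([124, 314, 461]) cube([453, 385, 24]);
translate([124, 314, 0]) cube([30, 30, 461]);
translate([547, 314, 0]) cube([30, 30, 461]);
translate([124, 669, 0]) cube([30, 30, 461]);
translate([547, 669, 0]) cube([30, 30, 461]);
translate([124, 672, 485]) cube([453, 27, 426]);


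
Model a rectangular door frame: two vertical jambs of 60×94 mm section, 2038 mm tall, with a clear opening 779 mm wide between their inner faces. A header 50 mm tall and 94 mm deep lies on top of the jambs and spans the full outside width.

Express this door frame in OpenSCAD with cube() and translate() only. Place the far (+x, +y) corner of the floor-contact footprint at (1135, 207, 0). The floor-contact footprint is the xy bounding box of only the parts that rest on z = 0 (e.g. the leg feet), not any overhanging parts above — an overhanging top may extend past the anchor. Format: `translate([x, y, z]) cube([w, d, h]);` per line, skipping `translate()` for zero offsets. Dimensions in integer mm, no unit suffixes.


translate([236, 113, 0]) cube([60, 94, 2038]);
translate([1075, 113, 0]) cube([60, 94, 2038]);
translate([236, 113, 2038]) cube([899, 94, 50]);


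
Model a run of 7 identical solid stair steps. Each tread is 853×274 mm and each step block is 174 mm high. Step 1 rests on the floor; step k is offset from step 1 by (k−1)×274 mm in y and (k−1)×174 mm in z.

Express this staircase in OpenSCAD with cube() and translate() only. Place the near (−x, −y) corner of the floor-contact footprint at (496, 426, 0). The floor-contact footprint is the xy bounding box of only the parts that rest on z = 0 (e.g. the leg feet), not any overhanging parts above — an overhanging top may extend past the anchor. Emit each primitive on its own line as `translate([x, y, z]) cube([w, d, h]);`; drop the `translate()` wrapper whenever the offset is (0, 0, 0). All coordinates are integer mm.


translate([496, 426, 0]) cube([853, 274, 174]);
translate([496, 700, 174]) cube([853, 274, 174]);
translate([496, 974, 348]) cube([853, 274, 174]);
translate([496, 1248, 522]) cube([853, 274, 174]);
translate([496, 1522, 696]) cube([853, 274, 174]);
translate([496, 1796, 870]) cube([853, 274, 174]);
translate([496, 2070, 1044]) cube([853, 274, 174]);


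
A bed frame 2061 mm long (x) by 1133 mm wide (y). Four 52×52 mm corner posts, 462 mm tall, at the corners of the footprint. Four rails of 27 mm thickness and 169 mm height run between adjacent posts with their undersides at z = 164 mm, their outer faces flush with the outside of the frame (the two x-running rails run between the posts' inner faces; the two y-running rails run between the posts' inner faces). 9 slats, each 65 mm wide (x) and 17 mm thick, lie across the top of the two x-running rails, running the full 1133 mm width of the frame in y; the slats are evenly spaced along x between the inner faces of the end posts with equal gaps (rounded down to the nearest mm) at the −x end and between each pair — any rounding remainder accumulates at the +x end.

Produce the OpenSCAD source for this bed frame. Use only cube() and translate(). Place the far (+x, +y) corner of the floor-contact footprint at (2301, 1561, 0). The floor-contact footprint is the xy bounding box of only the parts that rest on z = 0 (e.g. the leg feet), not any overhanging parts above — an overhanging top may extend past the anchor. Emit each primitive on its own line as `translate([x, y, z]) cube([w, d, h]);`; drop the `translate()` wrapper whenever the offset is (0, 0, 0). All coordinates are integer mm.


translate([240, 428, 0]) cube([52, 52, 462]);
translate([240, 1509, 0]) cube([52, 52, 462]);
translate([2249, 428, 0]) cube([52, 52, 462]);
translate([2249, 1509, 0]) cube([52, 52, 462]);
translate([292, 428, 164]) cube([1957, 27, 169]);
translate([292, 1534, 164]) cube([1957, 27, 169]);
translate([240, 480, 164]) cube([27, 1029, 169]);
translate([2274, 480, 164]) cube([27, 1029, 169]);
translate([429, 428, 333]) cube([65, 1133, 17]);
translate([631, 428, 333]) cube([65, 1133, 17]);
translate([833, 428, 333]) cube([65, 1133, 17]);
translate([1035, 428, 333]) cube([65, 1133, 17]);
translate([1237, 428, 333]) cube([65, 1133, 17]);
translate([1439, 428, 333]) cube([65, 1133, 17]);
translate([1641, 428, 333]) cube([65, 1133, 17]);
translate([1843, 428, 333]) cube([65, 1133, 17]);
translate([2045, 428, 333]) cube([65, 1133, 17]);


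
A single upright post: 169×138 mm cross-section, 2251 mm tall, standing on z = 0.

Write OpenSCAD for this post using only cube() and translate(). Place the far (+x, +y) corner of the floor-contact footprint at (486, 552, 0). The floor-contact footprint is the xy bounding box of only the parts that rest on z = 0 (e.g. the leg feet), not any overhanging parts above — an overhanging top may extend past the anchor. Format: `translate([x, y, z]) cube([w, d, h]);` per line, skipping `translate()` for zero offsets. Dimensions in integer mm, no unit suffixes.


translate([317, 414, 0]) cube([169, 138, 2251]);


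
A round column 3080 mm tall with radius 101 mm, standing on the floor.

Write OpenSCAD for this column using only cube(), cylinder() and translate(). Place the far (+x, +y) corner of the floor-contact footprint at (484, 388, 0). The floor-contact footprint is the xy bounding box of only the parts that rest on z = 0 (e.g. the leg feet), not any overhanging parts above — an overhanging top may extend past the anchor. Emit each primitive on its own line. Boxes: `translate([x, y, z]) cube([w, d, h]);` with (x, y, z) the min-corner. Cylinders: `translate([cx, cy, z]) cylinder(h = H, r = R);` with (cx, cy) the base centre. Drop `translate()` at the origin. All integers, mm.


translate([383, 287, 0]) cylinder(h = 3080, r = 101);


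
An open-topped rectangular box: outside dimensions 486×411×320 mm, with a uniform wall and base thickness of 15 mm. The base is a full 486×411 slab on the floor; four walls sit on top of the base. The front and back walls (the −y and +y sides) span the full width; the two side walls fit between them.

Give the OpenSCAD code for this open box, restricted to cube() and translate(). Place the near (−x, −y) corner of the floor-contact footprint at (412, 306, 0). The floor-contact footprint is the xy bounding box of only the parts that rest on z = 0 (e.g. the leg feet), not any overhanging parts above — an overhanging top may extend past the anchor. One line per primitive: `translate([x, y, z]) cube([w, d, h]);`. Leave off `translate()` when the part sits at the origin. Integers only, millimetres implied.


translate([412, 306, 0]) cube([486, 411, 15]);
translate([412, 306, 15]) cube([486, 15, 305]);
translate([412, 702, 15]) cube([486, 15, 305]);
translate([412, 321, 15]) cube([15, 381, 305]);
translate([883, 321, 15]) cube([15, 381, 305]);


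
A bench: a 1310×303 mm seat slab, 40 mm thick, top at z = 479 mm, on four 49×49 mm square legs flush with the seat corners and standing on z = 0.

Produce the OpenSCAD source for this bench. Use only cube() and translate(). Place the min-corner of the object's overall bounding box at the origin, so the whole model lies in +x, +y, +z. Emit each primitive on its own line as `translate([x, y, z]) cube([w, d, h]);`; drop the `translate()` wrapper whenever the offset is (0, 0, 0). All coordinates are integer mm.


// leg_h = 479 − 40 = 439
translate([0, 0, 439]) cube([1310, 303, 40]);
cube([49, 49, 439]);
translate([0, 254, 0]) cube([49, 49, 439]);
translate([1261, 0, 0]) cube([49, 49, 439]);
translate([1261, 254, 0]) cube([49, 49, 439]);


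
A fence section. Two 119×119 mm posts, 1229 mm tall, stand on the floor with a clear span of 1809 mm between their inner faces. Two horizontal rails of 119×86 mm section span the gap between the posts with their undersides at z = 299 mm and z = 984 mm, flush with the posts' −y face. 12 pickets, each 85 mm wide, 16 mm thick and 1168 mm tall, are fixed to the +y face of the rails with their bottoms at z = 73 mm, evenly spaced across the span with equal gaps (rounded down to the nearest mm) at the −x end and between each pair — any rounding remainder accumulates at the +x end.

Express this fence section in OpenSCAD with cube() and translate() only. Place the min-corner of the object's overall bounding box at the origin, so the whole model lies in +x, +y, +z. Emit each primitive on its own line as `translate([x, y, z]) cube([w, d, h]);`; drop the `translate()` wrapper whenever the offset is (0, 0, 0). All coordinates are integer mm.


cube([119, 119, 1229]);
translate([1928, 0, 0]) cube([119, 119, 1229]);
translate([119, 0, 299]) cube([1809, 119, 86]);
translate([119, 0, 984]) cube([1809, 119, 86]);
translate([179, 119, 73]) cube([85, 16, 1168]);
translate([324, 119, 73]) cube([85, 16, 1168]);
translate([469, 119, 73]) cube([85, 16, 1168]);
translate([614, 119, 73]) cube([85, 16, 1168]);
translate([759, 119, 73]) cube([85, 16, 1168]);
translate([904, 119, 73]) cube([85, 16, 1168]);
translate([1049, 119, 73]) cube([85, 16, 1168]);
translate([1194, 119, 73]) cube([85, 16, 1168]);
translate([1339, 119, 73]) cube([85, 16, 1168]);
translate([1484, 119, 73]) cube([85, 16, 1168]);
translate([1629, 119, 73]) cube([85, 16, 1168]);
translate([1774, 119, 73]) cube([85, 16, 1168]);


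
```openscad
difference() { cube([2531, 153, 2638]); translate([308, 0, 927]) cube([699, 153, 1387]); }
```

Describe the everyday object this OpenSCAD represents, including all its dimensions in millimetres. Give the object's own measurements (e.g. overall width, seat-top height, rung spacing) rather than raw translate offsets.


A wall 2531 mm long (x), 153 mm thick (y), 2638 mm tall, with a rectangular window opening cut through it. The opening is 699 mm wide and 1387 mm tall; its sill is at z = 927 mm and its near (−x) edge is 308 mm from the wall's −x end. The opening passes through the full wall thickness.


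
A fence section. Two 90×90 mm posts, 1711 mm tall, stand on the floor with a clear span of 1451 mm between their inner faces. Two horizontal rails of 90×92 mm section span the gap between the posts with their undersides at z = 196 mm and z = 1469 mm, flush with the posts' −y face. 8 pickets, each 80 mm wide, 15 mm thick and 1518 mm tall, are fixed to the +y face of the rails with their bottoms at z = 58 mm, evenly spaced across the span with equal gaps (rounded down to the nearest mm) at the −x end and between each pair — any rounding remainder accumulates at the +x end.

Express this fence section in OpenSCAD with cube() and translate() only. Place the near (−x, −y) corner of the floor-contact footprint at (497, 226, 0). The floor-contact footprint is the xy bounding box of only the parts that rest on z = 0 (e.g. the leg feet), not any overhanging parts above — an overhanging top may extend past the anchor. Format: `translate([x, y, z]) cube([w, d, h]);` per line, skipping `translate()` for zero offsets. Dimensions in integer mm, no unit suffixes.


translate([497, 226, 0]) cube([90, 90, 1711]);
translate([2038, 226, 0]) cube([90, 90, 1711]);
translate([587, 226, 196]) cube([1451, 90, 92]);
translate([587, 226, 1469]) cube([1451, 90, 92]);
translate([677, 316, 58]) cube([80, 15, 1518]);
translate([847, 316, 58]) cube([80, 15, 1518]);
translate([1017, 316, 58]) cube([80, 15, 1518]);
translate([1187, 316, 58]) cube([80, 15, 1518]);
translate([1357, 316, 58]) cube([80, 15, 1518]);
translate([1527, 316, 58]) cube([80, 15, 1518]);
translate([1697, 316, 58]) cube([80, 15, 1518]);
translate([1867, 316, 58]) cube([80, 15, 1518]);


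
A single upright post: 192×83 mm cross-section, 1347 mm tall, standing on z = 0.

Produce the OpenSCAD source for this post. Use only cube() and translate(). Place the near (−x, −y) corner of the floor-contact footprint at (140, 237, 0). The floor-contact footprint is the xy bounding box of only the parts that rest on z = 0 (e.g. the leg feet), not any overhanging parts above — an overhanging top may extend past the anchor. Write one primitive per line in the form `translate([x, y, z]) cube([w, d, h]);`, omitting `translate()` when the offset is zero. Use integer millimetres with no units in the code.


translate([140, 237, 0]) cube([192, 83, 1347]);


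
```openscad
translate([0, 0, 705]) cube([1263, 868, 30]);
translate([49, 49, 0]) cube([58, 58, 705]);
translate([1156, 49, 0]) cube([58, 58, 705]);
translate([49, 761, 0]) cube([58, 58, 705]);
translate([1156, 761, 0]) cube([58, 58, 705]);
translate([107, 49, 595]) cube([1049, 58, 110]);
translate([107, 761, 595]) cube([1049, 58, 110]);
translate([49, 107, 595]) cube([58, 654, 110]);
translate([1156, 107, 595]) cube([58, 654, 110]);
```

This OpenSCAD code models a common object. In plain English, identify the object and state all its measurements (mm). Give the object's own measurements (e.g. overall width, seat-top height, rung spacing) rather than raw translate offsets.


A table: top 1263 mm (x) × 868 mm (y), 30 mm thick, upper face at z = 735 mm, on four 58×58 mm square legs, each inset 49 mm from the nearest pair of top edges from z = 0 to the bottom of the top. Four apron rails, 58 mm thick and 110 mm tall, run between adjacent legs with their top edges flush with the underside of the top and their outer faces flush with the legs' outer faces.


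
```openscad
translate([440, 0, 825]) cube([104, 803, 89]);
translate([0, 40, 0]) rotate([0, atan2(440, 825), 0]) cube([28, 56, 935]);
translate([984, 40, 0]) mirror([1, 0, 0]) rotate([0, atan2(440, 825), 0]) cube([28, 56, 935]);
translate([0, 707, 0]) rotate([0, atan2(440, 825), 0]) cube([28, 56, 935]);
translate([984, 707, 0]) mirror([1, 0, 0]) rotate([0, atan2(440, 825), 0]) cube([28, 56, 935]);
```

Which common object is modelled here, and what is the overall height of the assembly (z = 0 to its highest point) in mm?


A sawhorse. The overall height is 914 mm.

A beam across two mirrored pairs of raked legs — a sawhorse. The beam's underside is at z = 825 (matching the legs' vertical rise in atan2(440, 825)) and the beam is 89 mm tall, so its top is at 825 + 89 = 914 mm. The raked legs top out at the beam's underside, so that is the highest point.


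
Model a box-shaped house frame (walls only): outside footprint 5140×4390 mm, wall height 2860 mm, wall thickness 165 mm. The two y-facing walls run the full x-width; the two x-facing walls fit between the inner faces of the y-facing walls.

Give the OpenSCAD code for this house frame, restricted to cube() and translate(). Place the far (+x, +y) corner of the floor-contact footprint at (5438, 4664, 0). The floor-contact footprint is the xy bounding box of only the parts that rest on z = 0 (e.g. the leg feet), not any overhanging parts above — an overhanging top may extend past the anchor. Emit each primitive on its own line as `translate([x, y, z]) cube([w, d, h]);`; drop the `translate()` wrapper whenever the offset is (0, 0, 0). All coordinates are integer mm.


translate([298, 274, 0]) cube([5140, 165, 2860]);
translate([298, 4499, 0]) cube([5140, 165, 2860]);
translate([298, 439, 0]) cube([165, 4060, 2860]);
translate([5273, 439, 0]) cube([165, 4060, 2860]);
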